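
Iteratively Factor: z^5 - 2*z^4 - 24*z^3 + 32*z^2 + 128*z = (z + 2)*(z^4 - 4*z^3 - 16*z^2 + 64*z) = (z - 4)*(z + 2)*(z^3 - 16*z) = (z - 4)^2*(z + 2)*(z^2 + 4*z) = (z - 4)^2*(z + 2)*(z + 4)*(z)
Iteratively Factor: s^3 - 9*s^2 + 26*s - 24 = (s - 2)*(s^2 - 7*s + 12) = (s - 4)*(s - 2)*(s - 3)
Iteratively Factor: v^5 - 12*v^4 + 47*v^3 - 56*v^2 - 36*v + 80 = (v - 2)*(v^4 - 10*v^3 + 27*v^2 - 2*v - 40) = (v - 4)*(v - 2)*(v^3 - 6*v^2 + 3*v + 10) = (v - 4)*(v - 2)*(v + 1)*(v^2 - 7*v + 10) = (v - 4)*(v - 2)^2*(v + 1)*(v - 5)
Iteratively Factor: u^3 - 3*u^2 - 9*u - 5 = (u + 1)*(u^2 - 4*u - 5) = (u - 5)*(u + 1)*(u + 1)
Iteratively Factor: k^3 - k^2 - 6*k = (k - 3)*(k^2 + 2*k) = k*(k - 3)*(k + 2)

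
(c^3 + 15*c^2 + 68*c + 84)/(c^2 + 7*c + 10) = (c^2 + 13*c + 42)/(c + 5)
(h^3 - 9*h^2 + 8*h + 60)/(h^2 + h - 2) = (h^2 - 11*h + 30)/(h - 1)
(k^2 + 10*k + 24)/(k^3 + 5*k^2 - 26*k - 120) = 1/(k - 5)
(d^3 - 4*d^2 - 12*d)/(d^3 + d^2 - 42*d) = (d + 2)/(d + 7)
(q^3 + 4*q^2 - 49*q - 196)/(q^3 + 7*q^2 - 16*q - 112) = (q - 7)/(q - 4)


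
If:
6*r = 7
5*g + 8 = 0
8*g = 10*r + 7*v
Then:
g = -8/5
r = 7/6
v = -367/105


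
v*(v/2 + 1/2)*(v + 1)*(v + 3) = v^4/2 + 5*v^3/2 + 7*v^2/2 + 3*v/2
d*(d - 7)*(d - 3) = d^3 - 10*d^2 + 21*d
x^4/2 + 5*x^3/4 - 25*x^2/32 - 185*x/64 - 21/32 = (x/2 + 1)*(x - 3/2)*(x + 1/4)*(x + 7/4)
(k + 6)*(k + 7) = k^2 + 13*k + 42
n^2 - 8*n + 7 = (n - 7)*(n - 1)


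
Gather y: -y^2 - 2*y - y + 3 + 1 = -y^2 - 3*y + 4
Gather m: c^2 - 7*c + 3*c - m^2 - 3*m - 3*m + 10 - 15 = c^2 - 4*c - m^2 - 6*m - 5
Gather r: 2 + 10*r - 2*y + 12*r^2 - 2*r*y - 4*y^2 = 12*r^2 + r*(10 - 2*y) - 4*y^2 - 2*y + 2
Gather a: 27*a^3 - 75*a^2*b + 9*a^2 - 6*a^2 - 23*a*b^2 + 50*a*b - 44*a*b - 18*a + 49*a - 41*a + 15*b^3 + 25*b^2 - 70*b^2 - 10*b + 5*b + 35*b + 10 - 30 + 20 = 27*a^3 + a^2*(3 - 75*b) + a*(-23*b^2 + 6*b - 10) + 15*b^3 - 45*b^2 + 30*b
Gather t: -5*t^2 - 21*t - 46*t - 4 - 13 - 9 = -5*t^2 - 67*t - 26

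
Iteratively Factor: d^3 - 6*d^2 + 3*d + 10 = (d - 2)*(d^2 - 4*d - 5) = (d - 2)*(d + 1)*(d - 5)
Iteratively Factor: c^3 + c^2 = (c + 1)*(c^2) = c*(c + 1)*(c)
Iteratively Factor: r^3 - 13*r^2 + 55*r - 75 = (r - 5)*(r^2 - 8*r + 15) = (r - 5)^2*(r - 3)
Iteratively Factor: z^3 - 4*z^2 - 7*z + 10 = (z - 5)*(z^2 + z - 2) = (z - 5)*(z + 2)*(z - 1)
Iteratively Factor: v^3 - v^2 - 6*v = (v - 3)*(v^2 + 2*v) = v*(v - 3)*(v + 2)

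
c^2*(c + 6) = c^3 + 6*c^2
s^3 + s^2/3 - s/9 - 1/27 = (s - 1/3)*(s + 1/3)^2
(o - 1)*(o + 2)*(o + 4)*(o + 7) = o^4 + 12*o^3 + 37*o^2 + 6*o - 56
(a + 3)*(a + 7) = a^2 + 10*a + 21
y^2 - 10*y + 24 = (y - 6)*(y - 4)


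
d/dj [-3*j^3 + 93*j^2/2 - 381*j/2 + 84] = -9*j^2 + 93*j - 381/2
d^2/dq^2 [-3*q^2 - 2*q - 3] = -6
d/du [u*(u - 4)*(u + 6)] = 3*u^2 + 4*u - 24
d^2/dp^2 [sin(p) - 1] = -sin(p)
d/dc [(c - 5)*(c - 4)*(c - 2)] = 3*c^2 - 22*c + 38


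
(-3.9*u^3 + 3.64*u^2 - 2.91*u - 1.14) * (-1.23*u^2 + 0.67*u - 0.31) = 4.797*u^5 - 7.0902*u^4 + 7.2271*u^3 - 1.6759*u^2 + 0.1383*u + 0.3534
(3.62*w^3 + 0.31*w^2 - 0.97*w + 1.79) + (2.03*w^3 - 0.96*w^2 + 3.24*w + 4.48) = 5.65*w^3 - 0.65*w^2 + 2.27*w + 6.27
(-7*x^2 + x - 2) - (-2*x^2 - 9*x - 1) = -5*x^2 + 10*x - 1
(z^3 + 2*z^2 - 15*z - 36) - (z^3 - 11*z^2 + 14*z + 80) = 13*z^2 - 29*z - 116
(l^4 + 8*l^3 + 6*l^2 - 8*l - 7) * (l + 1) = l^5 + 9*l^4 + 14*l^3 - 2*l^2 - 15*l - 7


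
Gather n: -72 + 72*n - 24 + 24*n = 96*n - 96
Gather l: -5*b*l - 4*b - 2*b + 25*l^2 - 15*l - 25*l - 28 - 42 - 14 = -6*b + 25*l^2 + l*(-5*b - 40) - 84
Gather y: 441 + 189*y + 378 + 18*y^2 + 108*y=18*y^2 + 297*y + 819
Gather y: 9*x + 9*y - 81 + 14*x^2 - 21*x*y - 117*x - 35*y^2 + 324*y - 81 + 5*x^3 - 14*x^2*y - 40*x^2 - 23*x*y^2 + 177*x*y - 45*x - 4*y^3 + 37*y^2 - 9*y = 5*x^3 - 26*x^2 - 153*x - 4*y^3 + y^2*(2 - 23*x) + y*(-14*x^2 + 156*x + 324) - 162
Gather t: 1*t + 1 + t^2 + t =t^2 + 2*t + 1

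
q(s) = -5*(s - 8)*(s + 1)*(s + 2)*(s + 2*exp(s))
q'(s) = -5*(s - 8)*(s + 1)*(s + 2)*(2*exp(s) + 1) - 5*(s - 8)*(s + 1)*(s + 2*exp(s)) - 5*(s - 8)*(s + 2)*(s + 2*exp(s)) - 5*(s + 1)*(s + 2)*(s + 2*exp(s)) = -10*s^3*exp(s) - 20*s^3 + 20*s^2*exp(s) + 75*s^2 + 320*s*exp(s) + 220*s + 380*exp(s) + 80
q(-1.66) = 13.87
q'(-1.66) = 3.38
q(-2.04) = -3.72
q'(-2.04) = 99.50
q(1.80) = 4584.54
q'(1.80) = 6425.02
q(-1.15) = 3.01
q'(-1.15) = -26.40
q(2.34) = 9477.22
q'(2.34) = 12274.28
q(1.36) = 2409.48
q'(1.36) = 3689.91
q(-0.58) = 13.81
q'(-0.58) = 95.24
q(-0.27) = 65.63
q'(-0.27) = 251.85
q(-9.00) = -42838.83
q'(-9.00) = 18755.79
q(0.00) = 160.00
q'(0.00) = 460.00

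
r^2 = r^2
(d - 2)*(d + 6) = d^2 + 4*d - 12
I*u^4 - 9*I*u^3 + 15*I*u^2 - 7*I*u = u*(u - 7)*(u - 1)*(I*u - I)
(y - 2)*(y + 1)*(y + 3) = y^3 + 2*y^2 - 5*y - 6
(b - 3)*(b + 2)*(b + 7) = b^3 + 6*b^2 - 13*b - 42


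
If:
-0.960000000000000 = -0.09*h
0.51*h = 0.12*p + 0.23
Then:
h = 10.67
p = 43.42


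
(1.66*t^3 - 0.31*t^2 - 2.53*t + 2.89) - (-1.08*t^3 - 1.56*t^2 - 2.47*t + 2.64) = 2.74*t^3 + 1.25*t^2 - 0.0599999999999996*t + 0.25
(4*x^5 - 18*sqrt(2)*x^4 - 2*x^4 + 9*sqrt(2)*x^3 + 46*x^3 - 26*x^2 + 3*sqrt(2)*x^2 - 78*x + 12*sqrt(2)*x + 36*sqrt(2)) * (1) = 4*x^5 - 18*sqrt(2)*x^4 - 2*x^4 + 9*sqrt(2)*x^3 + 46*x^3 - 26*x^2 + 3*sqrt(2)*x^2 - 78*x + 12*sqrt(2)*x + 36*sqrt(2)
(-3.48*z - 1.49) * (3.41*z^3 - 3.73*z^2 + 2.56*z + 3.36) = -11.8668*z^4 + 7.8995*z^3 - 3.3511*z^2 - 15.5072*z - 5.0064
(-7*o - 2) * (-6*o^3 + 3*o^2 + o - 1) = 42*o^4 - 9*o^3 - 13*o^2 + 5*o + 2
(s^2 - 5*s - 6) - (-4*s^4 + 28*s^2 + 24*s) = 4*s^4 - 27*s^2 - 29*s - 6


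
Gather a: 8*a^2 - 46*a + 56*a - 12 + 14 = 8*a^2 + 10*a + 2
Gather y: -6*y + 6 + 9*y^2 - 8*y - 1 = 9*y^2 - 14*y + 5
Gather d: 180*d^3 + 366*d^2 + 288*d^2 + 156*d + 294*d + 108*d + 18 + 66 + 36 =180*d^3 + 654*d^2 + 558*d + 120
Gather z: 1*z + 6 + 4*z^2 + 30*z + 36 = 4*z^2 + 31*z + 42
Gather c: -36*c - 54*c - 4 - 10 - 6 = -90*c - 20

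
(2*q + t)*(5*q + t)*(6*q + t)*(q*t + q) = 60*q^4*t + 60*q^4 + 52*q^3*t^2 + 52*q^3*t + 13*q^2*t^3 + 13*q^2*t^2 + q*t^4 + q*t^3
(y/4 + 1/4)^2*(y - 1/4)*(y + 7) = y^4/16 + 35*y^3/64 + 51*y^2/64 + 13*y/64 - 7/64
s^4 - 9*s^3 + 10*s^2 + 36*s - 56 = (s - 7)*(s - 2)^2*(s + 2)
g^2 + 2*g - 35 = (g - 5)*(g + 7)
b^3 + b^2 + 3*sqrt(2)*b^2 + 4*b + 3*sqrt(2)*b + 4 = (b + 1)*(b + sqrt(2))*(b + 2*sqrt(2))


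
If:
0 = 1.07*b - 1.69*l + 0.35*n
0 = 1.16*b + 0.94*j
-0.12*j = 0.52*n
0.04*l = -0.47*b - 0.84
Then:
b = -1.69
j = 2.08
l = -1.17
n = -0.48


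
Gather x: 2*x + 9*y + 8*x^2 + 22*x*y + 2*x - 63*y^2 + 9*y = 8*x^2 + x*(22*y + 4) - 63*y^2 + 18*y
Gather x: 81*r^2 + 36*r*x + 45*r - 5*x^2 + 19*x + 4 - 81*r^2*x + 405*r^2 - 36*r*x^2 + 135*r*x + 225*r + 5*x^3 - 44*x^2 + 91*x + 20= 486*r^2 + 270*r + 5*x^3 + x^2*(-36*r - 49) + x*(-81*r^2 + 171*r + 110) + 24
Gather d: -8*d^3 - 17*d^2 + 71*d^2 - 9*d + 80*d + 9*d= -8*d^3 + 54*d^2 + 80*d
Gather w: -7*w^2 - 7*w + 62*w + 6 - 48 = -7*w^2 + 55*w - 42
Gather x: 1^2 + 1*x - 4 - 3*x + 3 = -2*x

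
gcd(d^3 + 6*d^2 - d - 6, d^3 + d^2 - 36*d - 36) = d^2 + 7*d + 6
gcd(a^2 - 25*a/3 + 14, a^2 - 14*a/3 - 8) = a - 6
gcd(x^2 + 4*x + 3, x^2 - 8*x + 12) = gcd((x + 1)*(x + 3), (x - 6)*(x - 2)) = 1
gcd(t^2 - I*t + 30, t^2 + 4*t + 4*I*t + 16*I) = 1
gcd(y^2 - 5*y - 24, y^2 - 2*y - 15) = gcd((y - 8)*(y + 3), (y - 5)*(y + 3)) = y + 3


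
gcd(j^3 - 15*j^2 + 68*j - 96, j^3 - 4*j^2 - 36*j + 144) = j - 4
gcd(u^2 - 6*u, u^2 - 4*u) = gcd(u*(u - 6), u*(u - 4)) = u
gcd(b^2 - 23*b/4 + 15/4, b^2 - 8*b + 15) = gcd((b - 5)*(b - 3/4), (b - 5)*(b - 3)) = b - 5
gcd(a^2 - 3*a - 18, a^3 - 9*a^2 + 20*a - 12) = a - 6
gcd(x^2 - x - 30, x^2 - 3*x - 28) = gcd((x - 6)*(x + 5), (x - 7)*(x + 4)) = 1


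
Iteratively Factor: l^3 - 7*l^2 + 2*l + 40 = (l - 4)*(l^2 - 3*l - 10) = (l - 4)*(l + 2)*(l - 5)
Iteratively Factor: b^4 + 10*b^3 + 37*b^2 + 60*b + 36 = (b + 2)*(b^3 + 8*b^2 + 21*b + 18) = (b + 2)*(b + 3)*(b^2 + 5*b + 6) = (b + 2)*(b + 3)^2*(b + 2)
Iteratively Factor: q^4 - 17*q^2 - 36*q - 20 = (q + 2)*(q^3 - 2*q^2 - 13*q - 10) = (q - 5)*(q + 2)*(q^2 + 3*q + 2) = (q - 5)*(q + 1)*(q + 2)*(q + 2)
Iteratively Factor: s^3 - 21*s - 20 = (s - 5)*(s^2 + 5*s + 4) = (s - 5)*(s + 4)*(s + 1)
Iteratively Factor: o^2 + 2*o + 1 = (o + 1)*(o + 1)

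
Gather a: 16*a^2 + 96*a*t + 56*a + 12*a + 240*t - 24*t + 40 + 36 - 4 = 16*a^2 + a*(96*t + 68) + 216*t + 72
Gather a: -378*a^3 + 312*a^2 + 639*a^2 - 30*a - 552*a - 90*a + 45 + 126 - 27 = -378*a^3 + 951*a^2 - 672*a + 144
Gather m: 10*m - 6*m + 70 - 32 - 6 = 4*m + 32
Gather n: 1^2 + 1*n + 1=n + 2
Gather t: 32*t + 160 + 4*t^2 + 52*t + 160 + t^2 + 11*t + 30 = 5*t^2 + 95*t + 350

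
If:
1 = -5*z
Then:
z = -1/5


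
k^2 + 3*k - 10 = (k - 2)*(k + 5)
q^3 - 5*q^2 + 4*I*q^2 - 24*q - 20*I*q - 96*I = (q - 8)*(q + 3)*(q + 4*I)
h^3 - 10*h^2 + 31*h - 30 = (h - 5)*(h - 3)*(h - 2)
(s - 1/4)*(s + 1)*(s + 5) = s^3 + 23*s^2/4 + 7*s/2 - 5/4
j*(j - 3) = j^2 - 3*j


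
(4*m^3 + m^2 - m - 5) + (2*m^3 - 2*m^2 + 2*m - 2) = 6*m^3 - m^2 + m - 7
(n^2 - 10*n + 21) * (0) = 0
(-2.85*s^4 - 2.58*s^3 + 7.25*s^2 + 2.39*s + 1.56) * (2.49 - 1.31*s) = 3.7335*s^5 - 3.7167*s^4 - 15.9217*s^3 + 14.9216*s^2 + 3.9075*s + 3.8844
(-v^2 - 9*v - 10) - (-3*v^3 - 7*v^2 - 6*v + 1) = 3*v^3 + 6*v^2 - 3*v - 11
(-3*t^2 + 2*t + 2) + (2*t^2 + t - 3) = -t^2 + 3*t - 1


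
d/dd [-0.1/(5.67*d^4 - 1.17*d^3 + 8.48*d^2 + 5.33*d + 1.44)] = (2.268*d^3 - 0.351*d^2 + 1.696*d + 0.533)/(5.67*d^4 - 1.17*d^3 + 8.48*d^2 + 5.33*d + 1.44)^2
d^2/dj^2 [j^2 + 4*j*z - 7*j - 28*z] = 2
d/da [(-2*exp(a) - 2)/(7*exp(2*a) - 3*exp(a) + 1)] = 2*((exp(a) + 1)*(14*exp(a) - 3) - 7*exp(2*a) + 3*exp(a) - 1)*exp(a)/(7*exp(2*a) - 3*exp(a) + 1)^2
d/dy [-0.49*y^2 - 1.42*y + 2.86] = -0.98*y - 1.42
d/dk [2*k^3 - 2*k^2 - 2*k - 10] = 6*k^2 - 4*k - 2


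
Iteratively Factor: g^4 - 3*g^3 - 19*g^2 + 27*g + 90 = (g - 3)*(g^3 - 19*g - 30) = (g - 5)*(g - 3)*(g^2 + 5*g + 6) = (g - 5)*(g - 3)*(g + 3)*(g + 2)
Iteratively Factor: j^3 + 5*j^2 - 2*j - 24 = (j + 3)*(j^2 + 2*j - 8) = (j - 2)*(j + 3)*(j + 4)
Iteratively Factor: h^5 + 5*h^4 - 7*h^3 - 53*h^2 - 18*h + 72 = (h - 3)*(h^4 + 8*h^3 + 17*h^2 - 2*h - 24) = (h - 3)*(h + 4)*(h^3 + 4*h^2 + h - 6) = (h - 3)*(h + 3)*(h + 4)*(h^2 + h - 2) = (h - 3)*(h + 2)*(h + 3)*(h + 4)*(h - 1)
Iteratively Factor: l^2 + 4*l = (l + 4)*(l)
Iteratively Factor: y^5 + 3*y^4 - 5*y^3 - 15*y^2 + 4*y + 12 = (y - 2)*(y^4 + 5*y^3 + 5*y^2 - 5*y - 6) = (y - 2)*(y + 1)*(y^3 + 4*y^2 + y - 6) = (y - 2)*(y + 1)*(y + 2)*(y^2 + 2*y - 3) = (y - 2)*(y + 1)*(y + 2)*(y + 3)*(y - 1)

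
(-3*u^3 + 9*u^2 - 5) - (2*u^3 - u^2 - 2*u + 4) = -5*u^3 + 10*u^2 + 2*u - 9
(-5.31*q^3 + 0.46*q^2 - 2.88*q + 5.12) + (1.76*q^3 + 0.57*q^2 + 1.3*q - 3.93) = -3.55*q^3 + 1.03*q^2 - 1.58*q + 1.19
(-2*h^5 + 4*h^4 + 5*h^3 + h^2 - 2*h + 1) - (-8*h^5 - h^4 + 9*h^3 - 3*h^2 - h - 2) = 6*h^5 + 5*h^4 - 4*h^3 + 4*h^2 - h + 3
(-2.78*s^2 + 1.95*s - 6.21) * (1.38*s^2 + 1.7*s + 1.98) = -3.8364*s^4 - 2.035*s^3 - 10.7592*s^2 - 6.696*s - 12.2958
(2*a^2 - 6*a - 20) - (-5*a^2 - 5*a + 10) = 7*a^2 - a - 30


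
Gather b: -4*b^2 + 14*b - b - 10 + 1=-4*b^2 + 13*b - 9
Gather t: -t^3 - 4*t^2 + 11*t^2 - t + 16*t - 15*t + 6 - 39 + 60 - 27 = -t^3 + 7*t^2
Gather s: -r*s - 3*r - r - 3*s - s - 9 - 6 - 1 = -4*r + s*(-r - 4) - 16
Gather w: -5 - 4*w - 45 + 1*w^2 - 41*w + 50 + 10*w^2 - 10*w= 11*w^2 - 55*w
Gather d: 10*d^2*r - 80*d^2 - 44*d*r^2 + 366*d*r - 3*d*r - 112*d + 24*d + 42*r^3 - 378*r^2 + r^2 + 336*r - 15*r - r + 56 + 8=d^2*(10*r - 80) + d*(-44*r^2 + 363*r - 88) + 42*r^3 - 377*r^2 + 320*r + 64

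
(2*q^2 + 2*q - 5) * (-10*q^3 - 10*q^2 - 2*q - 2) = -20*q^5 - 40*q^4 + 26*q^3 + 42*q^2 + 6*q + 10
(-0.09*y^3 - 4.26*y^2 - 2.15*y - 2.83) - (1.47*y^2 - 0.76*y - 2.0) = -0.09*y^3 - 5.73*y^2 - 1.39*y - 0.83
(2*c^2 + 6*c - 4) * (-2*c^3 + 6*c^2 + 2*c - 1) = -4*c^5 + 48*c^3 - 14*c^2 - 14*c + 4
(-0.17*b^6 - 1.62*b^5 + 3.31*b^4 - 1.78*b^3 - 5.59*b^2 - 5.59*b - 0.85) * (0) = 0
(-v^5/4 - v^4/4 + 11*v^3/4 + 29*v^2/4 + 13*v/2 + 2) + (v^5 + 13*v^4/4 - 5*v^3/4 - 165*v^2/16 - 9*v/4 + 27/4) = 3*v^5/4 + 3*v^4 + 3*v^3/2 - 49*v^2/16 + 17*v/4 + 35/4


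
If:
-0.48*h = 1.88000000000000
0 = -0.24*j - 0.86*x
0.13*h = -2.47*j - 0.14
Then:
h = -3.92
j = 0.15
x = -0.04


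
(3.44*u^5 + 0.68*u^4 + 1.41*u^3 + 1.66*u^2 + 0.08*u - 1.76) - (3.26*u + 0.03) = 3.44*u^5 + 0.68*u^4 + 1.41*u^3 + 1.66*u^2 - 3.18*u - 1.79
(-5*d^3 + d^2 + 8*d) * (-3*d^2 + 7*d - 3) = 15*d^5 - 38*d^4 - 2*d^3 + 53*d^2 - 24*d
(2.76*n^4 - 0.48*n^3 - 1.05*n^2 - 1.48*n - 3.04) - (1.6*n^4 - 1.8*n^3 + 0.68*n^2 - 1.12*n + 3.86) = 1.16*n^4 + 1.32*n^3 - 1.73*n^2 - 0.36*n - 6.9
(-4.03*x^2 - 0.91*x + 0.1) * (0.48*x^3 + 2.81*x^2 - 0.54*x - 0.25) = -1.9344*x^5 - 11.7611*x^4 - 0.3329*x^3 + 1.7799*x^2 + 0.1735*x - 0.025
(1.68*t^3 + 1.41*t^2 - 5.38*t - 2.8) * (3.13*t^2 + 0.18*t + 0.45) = 5.2584*t^5 + 4.7157*t^4 - 15.8296*t^3 - 9.0979*t^2 - 2.925*t - 1.26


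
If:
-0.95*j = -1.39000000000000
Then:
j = 1.46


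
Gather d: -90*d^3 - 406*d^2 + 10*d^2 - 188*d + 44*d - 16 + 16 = -90*d^3 - 396*d^2 - 144*d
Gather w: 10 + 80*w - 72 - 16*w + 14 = 64*w - 48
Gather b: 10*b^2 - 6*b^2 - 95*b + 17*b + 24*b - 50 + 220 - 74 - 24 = 4*b^2 - 54*b + 72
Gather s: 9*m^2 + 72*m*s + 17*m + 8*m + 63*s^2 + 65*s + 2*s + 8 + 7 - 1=9*m^2 + 25*m + 63*s^2 + s*(72*m + 67) + 14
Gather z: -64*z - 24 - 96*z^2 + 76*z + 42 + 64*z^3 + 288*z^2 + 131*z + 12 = 64*z^3 + 192*z^2 + 143*z + 30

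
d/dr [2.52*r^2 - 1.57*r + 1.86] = 5.04*r - 1.57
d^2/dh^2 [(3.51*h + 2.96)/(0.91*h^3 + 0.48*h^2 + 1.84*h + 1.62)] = (17.439786*h^5 + 38.61312*h^4 + 10.549968*h^3 - 28.264056*h^2 - 26.872416*h - 5.485856)/(0.753571*h^9 + 1.192464*h^8 + 5.200104*h^7 + 8.95743*h^6 + 14.760192*h^5 + 22.270176*h^4 + 21.97882*h^3 + 20.233152*h^2 + 14.486688*h + 4.251528)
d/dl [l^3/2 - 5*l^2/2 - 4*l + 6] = 3*l^2/2 - 5*l - 4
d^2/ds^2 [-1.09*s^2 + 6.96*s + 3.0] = -2.18000000000000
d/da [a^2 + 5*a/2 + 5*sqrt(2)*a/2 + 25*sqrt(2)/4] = 2*a + 5/2 + 5*sqrt(2)/2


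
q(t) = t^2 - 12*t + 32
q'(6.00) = 0.00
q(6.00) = -4.00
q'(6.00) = 0.00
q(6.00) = -4.00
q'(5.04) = -1.92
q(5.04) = -3.08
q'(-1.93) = -15.86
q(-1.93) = 58.88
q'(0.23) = -11.54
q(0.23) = 29.29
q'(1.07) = -9.86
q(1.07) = 20.30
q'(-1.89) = -15.78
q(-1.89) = 58.25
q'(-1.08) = -14.16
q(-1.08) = 46.13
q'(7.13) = 2.26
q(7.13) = -2.72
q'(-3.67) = -19.34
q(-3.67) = 89.51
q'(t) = 2*t - 12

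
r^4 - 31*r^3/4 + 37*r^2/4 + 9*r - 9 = (r - 6)*(r - 2)*(r - 3/4)*(r + 1)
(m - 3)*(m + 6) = m^2 + 3*m - 18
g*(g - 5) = g^2 - 5*g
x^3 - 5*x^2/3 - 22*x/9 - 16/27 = (x - 8/3)*(x + 1/3)*(x + 2/3)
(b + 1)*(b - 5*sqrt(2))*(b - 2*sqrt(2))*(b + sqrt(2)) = b^4 - 6*sqrt(2)*b^3 + b^3 - 6*sqrt(2)*b^2 + 6*b^2 + 6*b + 20*sqrt(2)*b + 20*sqrt(2)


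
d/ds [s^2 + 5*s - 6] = 2*s + 5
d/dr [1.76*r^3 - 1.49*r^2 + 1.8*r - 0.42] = 5.28*r^2 - 2.98*r + 1.8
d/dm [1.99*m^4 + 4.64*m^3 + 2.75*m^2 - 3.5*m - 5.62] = 7.96*m^3 + 13.92*m^2 + 5.5*m - 3.5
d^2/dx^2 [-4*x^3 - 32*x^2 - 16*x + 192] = -24*x - 64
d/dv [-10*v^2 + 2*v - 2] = 2 - 20*v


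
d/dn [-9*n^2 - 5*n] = -18*n - 5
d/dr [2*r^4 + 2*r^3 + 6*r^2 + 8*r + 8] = 8*r^3 + 6*r^2 + 12*r + 8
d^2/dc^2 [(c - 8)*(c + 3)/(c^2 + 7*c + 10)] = 12*(-2*c^3 - 17*c^2 - 59*c - 81)/(c^6 + 21*c^5 + 177*c^4 + 763*c^3 + 1770*c^2 + 2100*c + 1000)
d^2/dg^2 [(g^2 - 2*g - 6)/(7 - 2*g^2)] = 2*(8*g^3 + 30*g^2 + 84*g + 35)/(8*g^6 - 84*g^4 + 294*g^2 - 343)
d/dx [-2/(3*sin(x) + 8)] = 6*cos(x)/(3*sin(x) + 8)^2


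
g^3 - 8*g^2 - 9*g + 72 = (g - 8)*(g - 3)*(g + 3)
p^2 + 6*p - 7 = (p - 1)*(p + 7)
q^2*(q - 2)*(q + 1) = q^4 - q^3 - 2*q^2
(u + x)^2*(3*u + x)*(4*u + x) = 12*u^4 + 31*u^3*x + 27*u^2*x^2 + 9*u*x^3 + x^4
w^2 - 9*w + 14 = (w - 7)*(w - 2)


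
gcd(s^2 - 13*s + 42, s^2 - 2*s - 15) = 1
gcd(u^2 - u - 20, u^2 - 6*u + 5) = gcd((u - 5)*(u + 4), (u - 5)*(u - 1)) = u - 5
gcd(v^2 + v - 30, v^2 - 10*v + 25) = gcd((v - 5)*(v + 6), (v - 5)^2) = v - 5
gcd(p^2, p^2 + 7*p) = p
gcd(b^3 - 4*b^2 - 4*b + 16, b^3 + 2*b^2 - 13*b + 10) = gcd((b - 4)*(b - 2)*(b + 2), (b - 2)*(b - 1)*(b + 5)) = b - 2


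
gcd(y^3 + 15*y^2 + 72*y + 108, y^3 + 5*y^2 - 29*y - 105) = y + 3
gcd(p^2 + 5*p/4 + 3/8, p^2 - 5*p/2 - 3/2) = p + 1/2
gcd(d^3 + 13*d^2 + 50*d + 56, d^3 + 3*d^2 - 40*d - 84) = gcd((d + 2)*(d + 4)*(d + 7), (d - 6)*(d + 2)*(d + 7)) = d^2 + 9*d + 14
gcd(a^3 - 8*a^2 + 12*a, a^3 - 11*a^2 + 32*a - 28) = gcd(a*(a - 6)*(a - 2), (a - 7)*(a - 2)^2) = a - 2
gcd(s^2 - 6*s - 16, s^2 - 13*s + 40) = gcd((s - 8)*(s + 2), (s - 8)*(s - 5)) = s - 8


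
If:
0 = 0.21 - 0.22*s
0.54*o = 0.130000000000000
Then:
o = 0.24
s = 0.95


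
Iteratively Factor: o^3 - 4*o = (o)*(o^2 - 4) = o*(o + 2)*(o - 2)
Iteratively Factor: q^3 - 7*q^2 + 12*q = (q)*(q^2 - 7*q + 12) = q*(q - 4)*(q - 3)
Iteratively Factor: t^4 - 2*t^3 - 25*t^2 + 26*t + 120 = (t - 3)*(t^3 + t^2 - 22*t - 40) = (t - 3)*(t + 2)*(t^2 - t - 20) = (t - 5)*(t - 3)*(t + 2)*(t + 4)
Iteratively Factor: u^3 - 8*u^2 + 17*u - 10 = (u - 5)*(u^2 - 3*u + 2) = (u - 5)*(u - 2)*(u - 1)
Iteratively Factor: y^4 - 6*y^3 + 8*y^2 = (y - 4)*(y^3 - 2*y^2) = y*(y - 4)*(y^2 - 2*y) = y*(y - 4)*(y - 2)*(y)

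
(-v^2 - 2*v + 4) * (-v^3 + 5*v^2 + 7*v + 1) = v^5 - 3*v^4 - 21*v^3 + 5*v^2 + 26*v + 4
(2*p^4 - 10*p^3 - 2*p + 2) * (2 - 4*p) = -8*p^5 + 44*p^4 - 20*p^3 + 8*p^2 - 12*p + 4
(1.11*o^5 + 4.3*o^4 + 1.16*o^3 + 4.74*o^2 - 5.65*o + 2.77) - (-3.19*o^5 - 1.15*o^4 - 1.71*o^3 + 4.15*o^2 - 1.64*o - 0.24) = 4.3*o^5 + 5.45*o^4 + 2.87*o^3 + 0.59*o^2 - 4.01*o + 3.01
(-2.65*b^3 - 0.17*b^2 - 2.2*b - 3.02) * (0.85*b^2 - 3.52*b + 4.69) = -2.2525*b^5 + 9.1835*b^4 - 13.7001*b^3 + 4.3797*b^2 + 0.312399999999998*b - 14.1638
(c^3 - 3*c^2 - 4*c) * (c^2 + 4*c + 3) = c^5 + c^4 - 13*c^3 - 25*c^2 - 12*c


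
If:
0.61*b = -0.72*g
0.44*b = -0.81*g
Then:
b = 0.00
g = 0.00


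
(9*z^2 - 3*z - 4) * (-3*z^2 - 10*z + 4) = -27*z^4 - 81*z^3 + 78*z^2 + 28*z - 16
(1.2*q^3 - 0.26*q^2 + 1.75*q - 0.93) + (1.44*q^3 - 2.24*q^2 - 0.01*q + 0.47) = 2.64*q^3 - 2.5*q^2 + 1.74*q - 0.46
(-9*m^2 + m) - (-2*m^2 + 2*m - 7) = -7*m^2 - m + 7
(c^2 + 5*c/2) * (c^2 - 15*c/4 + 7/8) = c^4 - 5*c^3/4 - 17*c^2/2 + 35*c/16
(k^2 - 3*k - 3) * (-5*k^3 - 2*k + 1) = -5*k^5 + 15*k^4 + 13*k^3 + 7*k^2 + 3*k - 3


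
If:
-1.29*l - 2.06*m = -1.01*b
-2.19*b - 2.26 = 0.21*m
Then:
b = -0.0958904109589041*m - 1.03196347031963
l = -1.67197621323139*m - 0.807971399242505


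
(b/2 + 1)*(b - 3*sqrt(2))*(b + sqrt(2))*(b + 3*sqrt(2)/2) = b^4/2 - sqrt(2)*b^3/4 + b^3 - 6*b^2 - sqrt(2)*b^2/2 - 12*b - 9*sqrt(2)*b/2 - 9*sqrt(2)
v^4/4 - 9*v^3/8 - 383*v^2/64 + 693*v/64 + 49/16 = (v/4 + 1)*(v - 7)*(v - 7/4)*(v + 1/4)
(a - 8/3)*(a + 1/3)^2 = a^3 - 2*a^2 - 5*a/3 - 8/27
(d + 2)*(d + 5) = d^2 + 7*d + 10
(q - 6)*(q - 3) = q^2 - 9*q + 18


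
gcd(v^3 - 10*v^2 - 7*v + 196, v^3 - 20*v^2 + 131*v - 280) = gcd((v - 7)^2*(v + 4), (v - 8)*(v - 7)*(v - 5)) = v - 7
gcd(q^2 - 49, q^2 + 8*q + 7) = q + 7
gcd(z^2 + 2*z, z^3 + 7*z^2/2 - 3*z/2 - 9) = z + 2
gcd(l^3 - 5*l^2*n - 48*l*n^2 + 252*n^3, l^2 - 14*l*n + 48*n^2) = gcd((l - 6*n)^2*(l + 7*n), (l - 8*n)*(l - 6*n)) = l - 6*n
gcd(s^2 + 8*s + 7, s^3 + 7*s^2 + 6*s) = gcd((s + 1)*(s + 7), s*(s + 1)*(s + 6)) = s + 1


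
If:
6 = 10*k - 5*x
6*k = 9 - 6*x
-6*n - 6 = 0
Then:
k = 9/10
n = -1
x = 3/5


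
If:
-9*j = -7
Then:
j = 7/9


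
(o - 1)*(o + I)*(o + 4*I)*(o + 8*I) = o^4 - o^3 + 13*I*o^3 - 44*o^2 - 13*I*o^2 + 44*o - 32*I*o + 32*I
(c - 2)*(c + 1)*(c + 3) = c^3 + 2*c^2 - 5*c - 6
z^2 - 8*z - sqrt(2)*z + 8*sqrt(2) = (z - 8)*(z - sqrt(2))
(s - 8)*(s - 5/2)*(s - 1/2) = s^3 - 11*s^2 + 101*s/4 - 10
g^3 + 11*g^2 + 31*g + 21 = (g + 1)*(g + 3)*(g + 7)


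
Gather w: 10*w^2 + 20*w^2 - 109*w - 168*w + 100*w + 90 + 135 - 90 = 30*w^2 - 177*w + 135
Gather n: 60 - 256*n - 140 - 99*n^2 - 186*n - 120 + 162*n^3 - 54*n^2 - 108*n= 162*n^3 - 153*n^2 - 550*n - 200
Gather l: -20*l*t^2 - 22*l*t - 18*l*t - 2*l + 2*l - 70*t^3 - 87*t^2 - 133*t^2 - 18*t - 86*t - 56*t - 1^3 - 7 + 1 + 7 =l*(-20*t^2 - 40*t) - 70*t^3 - 220*t^2 - 160*t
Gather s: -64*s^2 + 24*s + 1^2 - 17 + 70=-64*s^2 + 24*s + 54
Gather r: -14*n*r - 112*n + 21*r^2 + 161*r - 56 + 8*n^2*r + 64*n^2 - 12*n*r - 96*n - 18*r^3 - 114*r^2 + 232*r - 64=64*n^2 - 208*n - 18*r^3 - 93*r^2 + r*(8*n^2 - 26*n + 393) - 120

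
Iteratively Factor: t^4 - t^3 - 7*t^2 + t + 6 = (t - 1)*(t^3 - 7*t - 6) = (t - 1)*(t + 1)*(t^2 - t - 6) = (t - 1)*(t + 1)*(t + 2)*(t - 3)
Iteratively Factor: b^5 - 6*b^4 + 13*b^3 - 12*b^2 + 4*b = (b - 1)*(b^4 - 5*b^3 + 8*b^2 - 4*b) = b*(b - 1)*(b^3 - 5*b^2 + 8*b - 4) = b*(b - 1)^2*(b^2 - 4*b + 4) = b*(b - 2)*(b - 1)^2*(b - 2)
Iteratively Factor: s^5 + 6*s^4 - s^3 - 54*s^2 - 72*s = (s)*(s^4 + 6*s^3 - s^2 - 54*s - 72) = s*(s + 4)*(s^3 + 2*s^2 - 9*s - 18) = s*(s - 3)*(s + 4)*(s^2 + 5*s + 6) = s*(s - 3)*(s + 3)*(s + 4)*(s + 2)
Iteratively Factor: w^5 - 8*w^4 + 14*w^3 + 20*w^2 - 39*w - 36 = (w - 3)*(w^4 - 5*w^3 - w^2 + 17*w + 12) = (w - 3)*(w + 1)*(w^3 - 6*w^2 + 5*w + 12) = (w - 4)*(w - 3)*(w + 1)*(w^2 - 2*w - 3) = (w - 4)*(w - 3)^2*(w + 1)*(w + 1)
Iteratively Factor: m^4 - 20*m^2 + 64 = (m - 4)*(m^3 + 4*m^2 - 4*m - 16) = (m - 4)*(m + 4)*(m^2 - 4) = (m - 4)*(m - 2)*(m + 4)*(m + 2)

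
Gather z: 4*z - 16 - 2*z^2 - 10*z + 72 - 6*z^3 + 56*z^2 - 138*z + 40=-6*z^3 + 54*z^2 - 144*z + 96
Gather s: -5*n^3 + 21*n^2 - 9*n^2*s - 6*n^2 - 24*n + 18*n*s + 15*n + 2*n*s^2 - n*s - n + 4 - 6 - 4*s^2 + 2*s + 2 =-5*n^3 + 15*n^2 - 10*n + s^2*(2*n - 4) + s*(-9*n^2 + 17*n + 2)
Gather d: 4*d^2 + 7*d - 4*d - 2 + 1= 4*d^2 + 3*d - 1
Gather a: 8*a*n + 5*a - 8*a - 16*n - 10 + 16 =a*(8*n - 3) - 16*n + 6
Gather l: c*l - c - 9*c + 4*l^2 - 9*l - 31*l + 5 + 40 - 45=-10*c + 4*l^2 + l*(c - 40)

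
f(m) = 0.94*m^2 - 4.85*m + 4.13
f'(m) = 1.88*m - 4.85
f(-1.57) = 14.06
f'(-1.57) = -7.80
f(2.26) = -2.03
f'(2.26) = -0.60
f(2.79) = -2.08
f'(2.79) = 0.40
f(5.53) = 6.06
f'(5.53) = 5.55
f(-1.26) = 11.73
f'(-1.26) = -7.22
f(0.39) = 2.38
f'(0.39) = -4.12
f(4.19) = 0.31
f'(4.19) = 3.03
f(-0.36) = 6.00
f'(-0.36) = -5.53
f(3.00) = -1.96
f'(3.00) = 0.79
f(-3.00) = 27.14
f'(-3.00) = -10.49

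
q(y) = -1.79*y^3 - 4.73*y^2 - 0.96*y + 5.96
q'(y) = -5.37*y^2 - 9.46*y - 0.96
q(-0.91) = 4.27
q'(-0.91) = 3.20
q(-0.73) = 4.84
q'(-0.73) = 3.08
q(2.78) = -71.72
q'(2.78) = -68.76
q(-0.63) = 5.14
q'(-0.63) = 2.87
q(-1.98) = 3.21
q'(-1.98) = -3.28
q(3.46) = -128.13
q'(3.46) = -97.98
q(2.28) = -42.03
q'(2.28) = -50.44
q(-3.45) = 26.48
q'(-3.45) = -32.24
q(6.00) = -556.72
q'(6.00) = -251.04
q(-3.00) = 14.60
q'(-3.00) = -20.91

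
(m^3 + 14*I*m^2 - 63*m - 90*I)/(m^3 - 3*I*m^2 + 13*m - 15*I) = (m^2 + 11*I*m - 30)/(m^2 - 6*I*m - 5)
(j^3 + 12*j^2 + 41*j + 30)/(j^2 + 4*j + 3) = (j^2 + 11*j + 30)/(j + 3)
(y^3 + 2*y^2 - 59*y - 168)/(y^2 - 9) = (y^2 - y - 56)/(y - 3)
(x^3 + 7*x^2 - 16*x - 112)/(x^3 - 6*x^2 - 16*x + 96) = (x + 7)/(x - 6)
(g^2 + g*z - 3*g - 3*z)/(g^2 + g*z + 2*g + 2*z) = (g - 3)/(g + 2)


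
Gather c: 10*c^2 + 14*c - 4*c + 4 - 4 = 10*c^2 + 10*c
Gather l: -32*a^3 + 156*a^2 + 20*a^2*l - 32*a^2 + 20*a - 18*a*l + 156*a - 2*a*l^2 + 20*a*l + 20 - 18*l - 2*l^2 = -32*a^3 + 124*a^2 + 176*a + l^2*(-2*a - 2) + l*(20*a^2 + 2*a - 18) + 20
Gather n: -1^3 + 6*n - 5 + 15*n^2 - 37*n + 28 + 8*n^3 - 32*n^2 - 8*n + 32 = 8*n^3 - 17*n^2 - 39*n + 54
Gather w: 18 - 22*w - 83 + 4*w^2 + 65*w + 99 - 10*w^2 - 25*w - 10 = -6*w^2 + 18*w + 24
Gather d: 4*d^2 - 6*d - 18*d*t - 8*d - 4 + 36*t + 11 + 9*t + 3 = 4*d^2 + d*(-18*t - 14) + 45*t + 10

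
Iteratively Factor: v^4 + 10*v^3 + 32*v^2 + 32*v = (v + 4)*(v^3 + 6*v^2 + 8*v) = (v + 4)^2*(v^2 + 2*v) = v*(v + 4)^2*(v + 2)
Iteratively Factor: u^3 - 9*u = (u)*(u^2 - 9) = u*(u - 3)*(u + 3)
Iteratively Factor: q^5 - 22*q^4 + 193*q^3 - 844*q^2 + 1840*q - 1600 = (q - 5)*(q^4 - 17*q^3 + 108*q^2 - 304*q + 320) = (q - 5)^2*(q^3 - 12*q^2 + 48*q - 64) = (q - 5)^2*(q - 4)*(q^2 - 8*q + 16) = (q - 5)^2*(q - 4)^2*(q - 4)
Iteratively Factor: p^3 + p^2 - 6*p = (p + 3)*(p^2 - 2*p) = p*(p + 3)*(p - 2)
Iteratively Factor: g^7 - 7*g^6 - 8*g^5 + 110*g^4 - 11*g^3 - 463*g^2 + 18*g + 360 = (g - 1)*(g^6 - 6*g^5 - 14*g^4 + 96*g^3 + 85*g^2 - 378*g - 360) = (g - 5)*(g - 1)*(g^5 - g^4 - 19*g^3 + g^2 + 90*g + 72) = (g - 5)*(g - 1)*(g + 2)*(g^4 - 3*g^3 - 13*g^2 + 27*g + 36) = (g - 5)*(g - 1)*(g + 2)*(g + 3)*(g^3 - 6*g^2 + 5*g + 12) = (g - 5)*(g - 1)*(g + 1)*(g + 2)*(g + 3)*(g^2 - 7*g + 12) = (g - 5)*(g - 4)*(g - 1)*(g + 1)*(g + 2)*(g + 3)*(g - 3)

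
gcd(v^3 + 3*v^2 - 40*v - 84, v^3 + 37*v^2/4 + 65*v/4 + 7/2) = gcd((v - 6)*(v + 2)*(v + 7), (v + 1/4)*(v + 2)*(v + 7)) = v^2 + 9*v + 14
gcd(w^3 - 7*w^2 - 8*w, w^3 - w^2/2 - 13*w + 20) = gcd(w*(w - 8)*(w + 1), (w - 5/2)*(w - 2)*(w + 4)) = 1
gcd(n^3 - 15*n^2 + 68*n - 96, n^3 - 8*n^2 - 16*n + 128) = n^2 - 12*n + 32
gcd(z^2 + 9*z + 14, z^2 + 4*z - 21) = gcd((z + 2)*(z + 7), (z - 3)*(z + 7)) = z + 7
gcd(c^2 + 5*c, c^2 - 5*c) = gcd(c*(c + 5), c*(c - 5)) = c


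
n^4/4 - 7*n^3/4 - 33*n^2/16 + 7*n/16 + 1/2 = (n/4 + 1/4)*(n - 8)*(n - 1/2)*(n + 1/2)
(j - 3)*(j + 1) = j^2 - 2*j - 3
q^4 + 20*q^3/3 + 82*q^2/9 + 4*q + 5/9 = (q + 1/3)^2*(q + 1)*(q + 5)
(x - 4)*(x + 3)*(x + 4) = x^3 + 3*x^2 - 16*x - 48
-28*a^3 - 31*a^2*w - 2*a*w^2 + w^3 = (-7*a + w)*(a + w)*(4*a + w)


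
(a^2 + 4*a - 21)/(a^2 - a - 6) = (a + 7)/(a + 2)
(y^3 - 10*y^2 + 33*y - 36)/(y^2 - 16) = (y^2 - 6*y + 9)/(y + 4)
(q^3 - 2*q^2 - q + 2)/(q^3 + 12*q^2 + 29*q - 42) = (q^2 - q - 2)/(q^2 + 13*q + 42)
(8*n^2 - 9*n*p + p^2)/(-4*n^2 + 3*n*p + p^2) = (-8*n + p)/(4*n + p)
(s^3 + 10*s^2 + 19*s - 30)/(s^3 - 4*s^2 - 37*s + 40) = (s + 6)/(s - 8)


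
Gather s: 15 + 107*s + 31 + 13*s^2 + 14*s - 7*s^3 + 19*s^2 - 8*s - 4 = -7*s^3 + 32*s^2 + 113*s + 42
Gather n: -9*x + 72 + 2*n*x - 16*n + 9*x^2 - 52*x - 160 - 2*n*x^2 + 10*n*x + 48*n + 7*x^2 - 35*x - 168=n*(-2*x^2 + 12*x + 32) + 16*x^2 - 96*x - 256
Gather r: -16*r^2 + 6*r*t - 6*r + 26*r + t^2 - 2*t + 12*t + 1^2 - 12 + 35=-16*r^2 + r*(6*t + 20) + t^2 + 10*t + 24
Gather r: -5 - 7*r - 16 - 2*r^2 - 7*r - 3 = -2*r^2 - 14*r - 24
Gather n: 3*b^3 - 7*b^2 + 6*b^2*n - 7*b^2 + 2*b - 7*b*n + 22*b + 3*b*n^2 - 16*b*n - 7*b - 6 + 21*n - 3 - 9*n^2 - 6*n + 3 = 3*b^3 - 14*b^2 + 17*b + n^2*(3*b - 9) + n*(6*b^2 - 23*b + 15) - 6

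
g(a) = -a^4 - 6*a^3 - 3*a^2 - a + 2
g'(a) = -4*a^3 - 18*a^2 - 6*a - 1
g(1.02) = -9.59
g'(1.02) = -30.09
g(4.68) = -1163.12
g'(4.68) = -833.34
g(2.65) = -182.69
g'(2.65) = -217.74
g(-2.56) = 42.61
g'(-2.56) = -36.50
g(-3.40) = 72.91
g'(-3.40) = -31.46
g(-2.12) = 27.61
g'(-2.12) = -31.07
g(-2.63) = 45.18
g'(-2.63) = -36.96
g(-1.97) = 23.14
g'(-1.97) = -28.45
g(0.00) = 2.00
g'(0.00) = -1.00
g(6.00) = -2704.00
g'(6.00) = -1549.00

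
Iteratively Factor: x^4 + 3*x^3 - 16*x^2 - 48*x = (x + 4)*(x^3 - x^2 - 12*x) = (x + 3)*(x + 4)*(x^2 - 4*x) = (x - 4)*(x + 3)*(x + 4)*(x)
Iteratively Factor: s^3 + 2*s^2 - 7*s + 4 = (s - 1)*(s^2 + 3*s - 4) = (s - 1)*(s + 4)*(s - 1)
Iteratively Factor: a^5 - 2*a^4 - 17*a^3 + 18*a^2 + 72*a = (a + 2)*(a^4 - 4*a^3 - 9*a^2 + 36*a) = (a - 4)*(a + 2)*(a^3 - 9*a) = a*(a - 4)*(a + 2)*(a^2 - 9) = a*(a - 4)*(a + 2)*(a + 3)*(a - 3)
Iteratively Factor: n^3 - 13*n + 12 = (n + 4)*(n^2 - 4*n + 3) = (n - 3)*(n + 4)*(n - 1)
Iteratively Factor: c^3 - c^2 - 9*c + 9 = (c + 3)*(c^2 - 4*c + 3) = (c - 3)*(c + 3)*(c - 1)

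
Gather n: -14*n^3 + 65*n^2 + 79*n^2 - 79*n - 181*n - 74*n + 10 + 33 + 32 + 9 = -14*n^3 + 144*n^2 - 334*n + 84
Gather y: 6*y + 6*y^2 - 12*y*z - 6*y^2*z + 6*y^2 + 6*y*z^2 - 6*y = y^2*(12 - 6*z) + y*(6*z^2 - 12*z)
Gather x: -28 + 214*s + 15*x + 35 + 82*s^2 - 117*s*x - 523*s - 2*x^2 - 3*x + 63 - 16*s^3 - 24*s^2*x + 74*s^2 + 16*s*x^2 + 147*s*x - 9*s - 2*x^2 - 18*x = -16*s^3 + 156*s^2 - 318*s + x^2*(16*s - 4) + x*(-24*s^2 + 30*s - 6) + 70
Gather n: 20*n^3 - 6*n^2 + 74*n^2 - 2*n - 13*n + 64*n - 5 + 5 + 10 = 20*n^3 + 68*n^2 + 49*n + 10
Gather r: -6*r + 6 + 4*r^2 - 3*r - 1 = 4*r^2 - 9*r + 5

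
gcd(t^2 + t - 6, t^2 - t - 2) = t - 2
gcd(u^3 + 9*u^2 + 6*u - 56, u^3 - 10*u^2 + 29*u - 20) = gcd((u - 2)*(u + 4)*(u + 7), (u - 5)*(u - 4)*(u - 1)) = 1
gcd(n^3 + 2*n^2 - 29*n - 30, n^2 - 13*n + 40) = n - 5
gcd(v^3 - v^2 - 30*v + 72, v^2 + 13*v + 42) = v + 6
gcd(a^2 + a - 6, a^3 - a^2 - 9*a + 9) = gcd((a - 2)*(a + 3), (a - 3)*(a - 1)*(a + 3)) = a + 3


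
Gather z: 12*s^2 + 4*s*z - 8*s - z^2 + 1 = 12*s^2 + 4*s*z - 8*s - z^2 + 1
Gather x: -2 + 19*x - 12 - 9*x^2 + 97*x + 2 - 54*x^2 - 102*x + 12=-63*x^2 + 14*x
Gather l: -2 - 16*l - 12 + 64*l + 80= 48*l + 66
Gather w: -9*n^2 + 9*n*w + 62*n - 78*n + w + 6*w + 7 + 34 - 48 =-9*n^2 - 16*n + w*(9*n + 7) - 7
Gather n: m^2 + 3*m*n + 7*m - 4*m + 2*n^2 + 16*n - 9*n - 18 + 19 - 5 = m^2 + 3*m + 2*n^2 + n*(3*m + 7) - 4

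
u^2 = u^2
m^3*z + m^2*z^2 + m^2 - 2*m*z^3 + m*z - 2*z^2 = (m - z)*(m + 2*z)*(m*z + 1)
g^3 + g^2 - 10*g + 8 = (g - 2)*(g - 1)*(g + 4)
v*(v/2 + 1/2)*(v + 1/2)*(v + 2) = v^4/2 + 7*v^3/4 + 7*v^2/4 + v/2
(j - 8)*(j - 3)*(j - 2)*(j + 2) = j^4 - 11*j^3 + 20*j^2 + 44*j - 96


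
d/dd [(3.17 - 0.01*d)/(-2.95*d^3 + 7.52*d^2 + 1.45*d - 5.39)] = (-0.059*d^3 + 28.1297*d^2 - 47.6768*d - 4.5426)/(8.7025*d^6 - 44.368*d^5 + 47.9954*d^4 + 53.609*d^3 - 78.9631*d^2 - 15.631*d + 29.0521)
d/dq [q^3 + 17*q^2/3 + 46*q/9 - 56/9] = 3*q^2 + 34*q/3 + 46/9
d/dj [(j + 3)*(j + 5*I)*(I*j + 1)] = 3*I*j^2 + j*(-8 + 6*I) - 12 + 5*I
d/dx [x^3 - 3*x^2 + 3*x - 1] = 3*x^2 - 6*x + 3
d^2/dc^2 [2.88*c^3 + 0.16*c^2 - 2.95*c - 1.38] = 17.28*c + 0.32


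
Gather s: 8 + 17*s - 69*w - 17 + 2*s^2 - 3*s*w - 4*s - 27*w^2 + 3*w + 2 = 2*s^2 + s*(13 - 3*w) - 27*w^2 - 66*w - 7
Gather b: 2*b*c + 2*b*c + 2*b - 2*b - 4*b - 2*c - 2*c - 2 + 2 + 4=b*(4*c - 4) - 4*c + 4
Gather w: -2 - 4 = -6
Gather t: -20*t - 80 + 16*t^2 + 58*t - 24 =16*t^2 + 38*t - 104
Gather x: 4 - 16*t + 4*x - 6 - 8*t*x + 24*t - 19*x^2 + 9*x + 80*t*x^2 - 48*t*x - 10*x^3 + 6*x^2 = 8*t - 10*x^3 + x^2*(80*t - 13) + x*(13 - 56*t) - 2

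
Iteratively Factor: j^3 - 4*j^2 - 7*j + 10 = (j - 5)*(j^2 + j - 2) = (j - 5)*(j + 2)*(j - 1)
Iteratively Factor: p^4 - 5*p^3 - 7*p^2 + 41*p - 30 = (p - 5)*(p^3 - 7*p + 6) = (p - 5)*(p - 1)*(p^2 + p - 6) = (p - 5)*(p - 2)*(p - 1)*(p + 3)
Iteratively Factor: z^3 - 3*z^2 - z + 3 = (z - 3)*(z^2 - 1) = (z - 3)*(z + 1)*(z - 1)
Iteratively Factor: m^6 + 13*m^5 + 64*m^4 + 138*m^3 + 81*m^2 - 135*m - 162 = (m + 2)*(m^5 + 11*m^4 + 42*m^3 + 54*m^2 - 27*m - 81) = (m + 2)*(m + 3)*(m^4 + 8*m^3 + 18*m^2 - 27) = (m - 1)*(m + 2)*(m + 3)*(m^3 + 9*m^2 + 27*m + 27) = (m - 1)*(m + 2)*(m + 3)^2*(m^2 + 6*m + 9) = (m - 1)*(m + 2)*(m + 3)^3*(m + 3)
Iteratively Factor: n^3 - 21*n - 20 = (n + 4)*(n^2 - 4*n - 5) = (n - 5)*(n + 4)*(n + 1)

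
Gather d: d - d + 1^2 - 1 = 0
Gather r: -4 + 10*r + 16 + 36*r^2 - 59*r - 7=36*r^2 - 49*r + 5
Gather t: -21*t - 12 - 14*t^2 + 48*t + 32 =-14*t^2 + 27*t + 20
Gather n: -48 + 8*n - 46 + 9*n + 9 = 17*n - 85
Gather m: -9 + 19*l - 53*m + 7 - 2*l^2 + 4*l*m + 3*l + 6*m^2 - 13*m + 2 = -2*l^2 + 22*l + 6*m^2 + m*(4*l - 66)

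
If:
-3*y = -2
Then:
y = 2/3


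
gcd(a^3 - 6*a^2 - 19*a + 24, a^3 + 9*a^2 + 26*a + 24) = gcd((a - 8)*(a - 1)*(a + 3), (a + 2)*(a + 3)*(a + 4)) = a + 3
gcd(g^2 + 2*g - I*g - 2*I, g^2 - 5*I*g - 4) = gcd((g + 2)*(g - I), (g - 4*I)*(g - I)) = g - I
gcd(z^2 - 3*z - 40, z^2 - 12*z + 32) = z - 8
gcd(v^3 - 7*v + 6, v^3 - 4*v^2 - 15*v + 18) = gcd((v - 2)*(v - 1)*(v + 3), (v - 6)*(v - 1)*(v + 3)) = v^2 + 2*v - 3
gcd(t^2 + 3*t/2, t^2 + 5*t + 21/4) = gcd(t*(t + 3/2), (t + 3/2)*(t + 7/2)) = t + 3/2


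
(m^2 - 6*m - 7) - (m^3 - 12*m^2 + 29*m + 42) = -m^3 + 13*m^2 - 35*m - 49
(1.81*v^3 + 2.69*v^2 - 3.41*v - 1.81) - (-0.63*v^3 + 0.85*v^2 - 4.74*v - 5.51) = 2.44*v^3 + 1.84*v^2 + 1.33*v + 3.7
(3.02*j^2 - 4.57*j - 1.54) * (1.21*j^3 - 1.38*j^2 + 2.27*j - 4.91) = 3.6542*j^5 - 9.6973*j^4 + 11.2986*j^3 - 23.0769*j^2 + 18.9429*j + 7.5614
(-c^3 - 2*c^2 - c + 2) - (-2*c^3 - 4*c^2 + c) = c^3 + 2*c^2 - 2*c + 2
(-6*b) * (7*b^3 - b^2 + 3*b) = -42*b^4 + 6*b^3 - 18*b^2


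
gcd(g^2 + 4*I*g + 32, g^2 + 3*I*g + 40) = g + 8*I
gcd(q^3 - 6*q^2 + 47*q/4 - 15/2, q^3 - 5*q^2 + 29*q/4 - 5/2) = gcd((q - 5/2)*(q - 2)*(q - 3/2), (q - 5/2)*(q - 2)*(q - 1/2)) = q^2 - 9*q/2 + 5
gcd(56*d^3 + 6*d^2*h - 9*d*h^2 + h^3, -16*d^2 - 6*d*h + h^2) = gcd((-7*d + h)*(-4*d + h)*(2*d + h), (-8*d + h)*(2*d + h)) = 2*d + h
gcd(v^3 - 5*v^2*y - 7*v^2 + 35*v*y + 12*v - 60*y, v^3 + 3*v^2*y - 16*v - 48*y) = v - 4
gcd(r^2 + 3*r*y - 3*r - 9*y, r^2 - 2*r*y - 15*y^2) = r + 3*y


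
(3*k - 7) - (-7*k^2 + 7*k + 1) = 7*k^2 - 4*k - 8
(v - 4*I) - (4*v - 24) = -3*v + 24 - 4*I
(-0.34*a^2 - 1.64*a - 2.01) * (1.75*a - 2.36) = -0.595*a^3 - 2.0676*a^2 + 0.3529*a + 4.7436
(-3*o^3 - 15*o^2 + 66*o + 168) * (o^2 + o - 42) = -3*o^5 - 18*o^4 + 177*o^3 + 864*o^2 - 2604*o - 7056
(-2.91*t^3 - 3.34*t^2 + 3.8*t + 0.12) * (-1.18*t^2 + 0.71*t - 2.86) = 3.4338*t^5 + 1.8751*t^4 + 1.4672*t^3 + 12.1088*t^2 - 10.7828*t - 0.3432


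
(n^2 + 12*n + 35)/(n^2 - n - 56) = (n + 5)/(n - 8)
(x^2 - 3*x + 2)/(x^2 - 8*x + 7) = (x - 2)/(x - 7)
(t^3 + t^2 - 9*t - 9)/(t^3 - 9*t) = (t + 1)/t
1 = 1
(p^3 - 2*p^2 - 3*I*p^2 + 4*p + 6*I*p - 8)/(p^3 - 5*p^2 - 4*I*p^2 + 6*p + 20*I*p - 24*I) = (p + I)/(p - 3)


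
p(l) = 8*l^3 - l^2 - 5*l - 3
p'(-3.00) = 217.00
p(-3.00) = -213.00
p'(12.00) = 3427.00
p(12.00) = 13617.00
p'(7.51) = 1333.58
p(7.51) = 3291.57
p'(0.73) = 6.33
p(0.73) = -4.07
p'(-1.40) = 44.84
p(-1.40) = -19.91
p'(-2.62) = 164.99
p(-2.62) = -140.64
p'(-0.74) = 9.62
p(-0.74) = -3.09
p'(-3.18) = 244.06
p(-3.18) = -254.47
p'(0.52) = 0.45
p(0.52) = -4.75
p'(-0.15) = -4.16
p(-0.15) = -2.30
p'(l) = 24*l^2 - 2*l - 5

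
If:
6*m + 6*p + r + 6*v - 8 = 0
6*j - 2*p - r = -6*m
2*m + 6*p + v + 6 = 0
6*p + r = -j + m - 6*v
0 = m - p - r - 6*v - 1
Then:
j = 126/31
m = 374/217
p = -19/31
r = 7802/217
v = -1252/217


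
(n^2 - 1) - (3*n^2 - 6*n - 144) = -2*n^2 + 6*n + 143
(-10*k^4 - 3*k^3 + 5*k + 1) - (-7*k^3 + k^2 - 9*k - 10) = -10*k^4 + 4*k^3 - k^2 + 14*k + 11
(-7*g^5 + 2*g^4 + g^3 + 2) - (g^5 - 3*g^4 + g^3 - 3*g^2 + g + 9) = -8*g^5 + 5*g^4 + 3*g^2 - g - 7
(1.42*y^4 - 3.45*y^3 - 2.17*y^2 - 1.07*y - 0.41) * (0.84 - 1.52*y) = -2.1584*y^5 + 6.4368*y^4 + 0.4004*y^3 - 0.1964*y^2 - 0.2756*y - 0.3444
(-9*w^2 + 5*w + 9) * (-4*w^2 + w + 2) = 36*w^4 - 29*w^3 - 49*w^2 + 19*w + 18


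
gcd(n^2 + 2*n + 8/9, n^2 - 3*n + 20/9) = 1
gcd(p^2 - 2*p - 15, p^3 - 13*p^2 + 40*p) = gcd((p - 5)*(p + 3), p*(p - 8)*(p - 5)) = p - 5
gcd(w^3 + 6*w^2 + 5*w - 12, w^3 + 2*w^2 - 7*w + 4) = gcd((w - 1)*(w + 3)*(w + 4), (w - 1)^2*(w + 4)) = w^2 + 3*w - 4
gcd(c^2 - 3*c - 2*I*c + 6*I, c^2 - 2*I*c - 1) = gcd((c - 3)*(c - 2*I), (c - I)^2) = 1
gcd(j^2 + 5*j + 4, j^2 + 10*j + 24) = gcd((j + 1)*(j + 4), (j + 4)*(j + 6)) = j + 4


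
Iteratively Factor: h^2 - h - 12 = (h - 4)*(h + 3)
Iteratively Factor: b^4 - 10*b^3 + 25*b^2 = (b - 5)*(b^3 - 5*b^2) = b*(b - 5)*(b^2 - 5*b) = b^2*(b - 5)*(b - 5)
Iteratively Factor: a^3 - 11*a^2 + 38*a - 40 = (a - 5)*(a^2 - 6*a + 8) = (a - 5)*(a - 2)*(a - 4)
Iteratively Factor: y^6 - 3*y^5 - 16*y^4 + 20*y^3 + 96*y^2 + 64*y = (y + 1)*(y^5 - 4*y^4 - 12*y^3 + 32*y^2 + 64*y) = (y + 1)*(y + 2)*(y^4 - 6*y^3 + 32*y) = (y + 1)*(y + 2)^2*(y^3 - 8*y^2 + 16*y) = (y - 4)*(y + 1)*(y + 2)^2*(y^2 - 4*y) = (y - 4)^2*(y + 1)*(y + 2)^2*(y)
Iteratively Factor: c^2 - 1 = (c - 1)*(c + 1)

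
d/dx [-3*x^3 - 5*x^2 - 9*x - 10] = -9*x^2 - 10*x - 9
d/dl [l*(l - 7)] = 2*l - 7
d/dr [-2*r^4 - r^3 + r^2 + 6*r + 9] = -8*r^3 - 3*r^2 + 2*r + 6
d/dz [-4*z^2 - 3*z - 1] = -8*z - 3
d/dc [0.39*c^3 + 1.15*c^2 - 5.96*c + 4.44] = 1.17*c^2 + 2.3*c - 5.96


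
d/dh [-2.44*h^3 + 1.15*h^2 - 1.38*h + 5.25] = -7.32*h^2 + 2.3*h - 1.38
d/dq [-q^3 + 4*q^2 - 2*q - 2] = -3*q^2 + 8*q - 2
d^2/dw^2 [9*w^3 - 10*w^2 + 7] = 54*w - 20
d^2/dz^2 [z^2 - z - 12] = 2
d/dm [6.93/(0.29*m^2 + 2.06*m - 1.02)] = (-4.0194*m - 14.2758)/(0.29*m^2 + 2.06*m - 1.02)^2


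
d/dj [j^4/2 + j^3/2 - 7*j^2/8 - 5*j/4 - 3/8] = 2*j^3 + 3*j^2/2 - 7*j/4 - 5/4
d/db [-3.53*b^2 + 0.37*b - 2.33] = 0.37 - 7.06*b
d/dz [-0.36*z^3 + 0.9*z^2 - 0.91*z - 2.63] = -1.08*z^2 + 1.8*z - 0.91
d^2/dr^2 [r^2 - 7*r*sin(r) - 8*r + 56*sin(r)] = 7*r*sin(r) - 56*sin(r) - 14*cos(r) + 2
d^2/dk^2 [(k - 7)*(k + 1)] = 2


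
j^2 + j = j*(j + 1)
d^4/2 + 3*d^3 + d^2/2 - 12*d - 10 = (d/2 + 1)*(d - 2)*(d + 1)*(d + 5)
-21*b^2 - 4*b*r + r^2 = (-7*b + r)*(3*b + r)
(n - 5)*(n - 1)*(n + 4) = n^3 - 2*n^2 - 19*n + 20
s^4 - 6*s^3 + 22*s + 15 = (s - 5)*(s - 3)*(s + 1)^2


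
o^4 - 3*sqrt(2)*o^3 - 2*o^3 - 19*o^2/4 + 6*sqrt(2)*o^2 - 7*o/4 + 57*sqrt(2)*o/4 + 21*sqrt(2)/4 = (o - 7/2)*(o + 1/2)*(o + 1)*(o - 3*sqrt(2))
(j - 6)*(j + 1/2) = j^2 - 11*j/2 - 3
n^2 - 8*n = n*(n - 8)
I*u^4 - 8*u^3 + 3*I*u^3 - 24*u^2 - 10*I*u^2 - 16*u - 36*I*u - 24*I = (u + 2)*(u + 2*I)*(u + 6*I)*(I*u + I)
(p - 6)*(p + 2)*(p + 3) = p^3 - p^2 - 24*p - 36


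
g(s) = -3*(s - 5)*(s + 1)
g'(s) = 12 - 6*s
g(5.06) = -1.09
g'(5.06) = -18.36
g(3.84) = 16.84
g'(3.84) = -11.04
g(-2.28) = -27.96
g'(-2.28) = 25.68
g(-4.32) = -92.83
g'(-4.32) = 37.92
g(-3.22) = -54.75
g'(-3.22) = 31.32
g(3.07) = 23.57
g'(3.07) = -6.42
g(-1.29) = -5.47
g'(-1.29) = 19.74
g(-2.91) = -45.32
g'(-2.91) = 29.46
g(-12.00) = -561.00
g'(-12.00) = 84.00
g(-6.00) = -165.00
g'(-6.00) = 48.00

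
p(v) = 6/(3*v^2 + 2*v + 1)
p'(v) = 6*(-6*v - 2)/(3*v^2 + 2*v + 1)^2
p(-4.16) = 0.13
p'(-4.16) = 0.07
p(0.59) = 1.86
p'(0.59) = -3.20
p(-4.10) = 0.14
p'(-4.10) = 0.07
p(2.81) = 0.20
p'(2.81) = -0.12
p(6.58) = 0.04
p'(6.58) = -0.01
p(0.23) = 3.71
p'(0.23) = -7.74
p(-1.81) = 0.83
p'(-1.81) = 1.02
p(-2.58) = 0.38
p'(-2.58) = 0.32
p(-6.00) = 0.06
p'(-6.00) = 0.02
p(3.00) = 0.18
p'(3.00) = -0.10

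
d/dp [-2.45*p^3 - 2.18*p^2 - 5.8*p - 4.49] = -7.35*p^2 - 4.36*p - 5.8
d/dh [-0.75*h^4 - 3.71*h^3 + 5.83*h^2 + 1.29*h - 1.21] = -3.0*h^3 - 11.13*h^2 + 11.66*h + 1.29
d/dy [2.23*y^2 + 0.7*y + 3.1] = 4.46*y + 0.7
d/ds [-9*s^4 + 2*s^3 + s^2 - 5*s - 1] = -36*s^3 + 6*s^2 + 2*s - 5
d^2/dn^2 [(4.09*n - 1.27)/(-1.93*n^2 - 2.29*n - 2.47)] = (-(3.86*n + 2.29)*(4.09*n - 1.27)*(7.72*n + 4.58) + (47.3622*n + 13.83)*(1.93*n^2 + 2.29*n + 2.47))/(1.93*n^2 + 2.29*n + 2.47)^3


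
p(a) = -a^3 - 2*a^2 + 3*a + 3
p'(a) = -3*a^2 - 4*a + 3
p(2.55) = -18.94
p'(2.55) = -26.71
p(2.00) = -7.00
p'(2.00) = -17.00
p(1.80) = -3.91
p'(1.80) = -13.92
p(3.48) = -52.92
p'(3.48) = -47.25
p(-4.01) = 23.29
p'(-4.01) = -29.20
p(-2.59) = -0.81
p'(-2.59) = -6.76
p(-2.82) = 1.06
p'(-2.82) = -9.58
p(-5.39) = 85.32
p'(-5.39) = -62.60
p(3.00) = -33.00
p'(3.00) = -36.00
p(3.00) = -33.00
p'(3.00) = -36.00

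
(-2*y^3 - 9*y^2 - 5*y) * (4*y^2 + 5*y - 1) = -8*y^5 - 46*y^4 - 63*y^3 - 16*y^2 + 5*y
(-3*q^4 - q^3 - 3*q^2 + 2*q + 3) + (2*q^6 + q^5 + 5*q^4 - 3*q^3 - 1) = 2*q^6 + q^5 + 2*q^4 - 4*q^3 - 3*q^2 + 2*q + 2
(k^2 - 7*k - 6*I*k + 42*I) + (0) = k^2 - 7*k - 6*I*k + 42*I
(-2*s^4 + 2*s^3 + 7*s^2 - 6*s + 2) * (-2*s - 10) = 4*s^5 + 16*s^4 - 34*s^3 - 58*s^2 + 56*s - 20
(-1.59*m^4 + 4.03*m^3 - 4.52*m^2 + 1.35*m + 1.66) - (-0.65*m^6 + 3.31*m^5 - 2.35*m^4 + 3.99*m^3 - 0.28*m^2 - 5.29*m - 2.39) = 0.65*m^6 - 3.31*m^5 + 0.76*m^4 + 0.04*m^3 - 4.24*m^2 + 6.64*m + 4.05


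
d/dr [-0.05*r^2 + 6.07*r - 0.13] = 6.07 - 0.1*r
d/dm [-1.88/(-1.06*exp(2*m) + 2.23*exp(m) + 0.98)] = (4.1924 - 3.9856*exp(m))*exp(m)/(-1.06*exp(2*m) + 2.23*exp(m) + 0.98)^2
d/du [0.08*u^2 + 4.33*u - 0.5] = 0.16*u + 4.33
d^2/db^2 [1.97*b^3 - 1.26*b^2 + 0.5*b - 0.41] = 11.82*b - 2.52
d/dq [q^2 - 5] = 2*q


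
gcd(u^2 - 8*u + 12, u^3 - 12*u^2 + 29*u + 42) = u - 6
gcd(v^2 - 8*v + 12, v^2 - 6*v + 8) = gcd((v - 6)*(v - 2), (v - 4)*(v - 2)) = v - 2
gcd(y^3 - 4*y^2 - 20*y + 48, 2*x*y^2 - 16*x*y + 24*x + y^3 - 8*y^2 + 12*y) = y^2 - 8*y + 12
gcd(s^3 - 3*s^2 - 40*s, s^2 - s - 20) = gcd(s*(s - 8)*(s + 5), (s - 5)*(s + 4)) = 1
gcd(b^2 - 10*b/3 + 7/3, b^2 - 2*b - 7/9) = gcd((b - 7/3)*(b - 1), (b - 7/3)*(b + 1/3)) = b - 7/3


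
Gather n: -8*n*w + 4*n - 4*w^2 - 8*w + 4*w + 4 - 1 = n*(4 - 8*w) - 4*w^2 - 4*w + 3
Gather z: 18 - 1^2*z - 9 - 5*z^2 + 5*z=-5*z^2 + 4*z + 9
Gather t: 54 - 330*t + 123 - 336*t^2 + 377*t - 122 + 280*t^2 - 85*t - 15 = -56*t^2 - 38*t + 40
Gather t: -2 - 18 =-20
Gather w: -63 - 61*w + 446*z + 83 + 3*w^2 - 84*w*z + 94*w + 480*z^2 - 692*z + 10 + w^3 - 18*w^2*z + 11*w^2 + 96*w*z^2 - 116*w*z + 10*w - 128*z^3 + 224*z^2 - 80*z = w^3 + w^2*(14 - 18*z) + w*(96*z^2 - 200*z + 43) - 128*z^3 + 704*z^2 - 326*z + 30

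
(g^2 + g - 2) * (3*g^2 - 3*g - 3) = 3*g^4 - 12*g^2 + 3*g + 6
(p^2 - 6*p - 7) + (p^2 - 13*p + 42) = 2*p^2 - 19*p + 35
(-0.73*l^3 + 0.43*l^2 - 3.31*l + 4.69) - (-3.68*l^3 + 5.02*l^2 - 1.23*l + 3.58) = 2.95*l^3 - 4.59*l^2 - 2.08*l + 1.11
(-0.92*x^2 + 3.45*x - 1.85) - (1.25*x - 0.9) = -0.92*x^2 + 2.2*x - 0.95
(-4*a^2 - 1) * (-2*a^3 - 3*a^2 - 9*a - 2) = 8*a^5 + 12*a^4 + 38*a^3 + 11*a^2 + 9*a + 2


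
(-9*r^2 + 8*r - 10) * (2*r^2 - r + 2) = -18*r^4 + 25*r^3 - 46*r^2 + 26*r - 20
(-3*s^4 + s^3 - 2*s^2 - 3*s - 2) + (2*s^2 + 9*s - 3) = -3*s^4 + s^3 + 6*s - 5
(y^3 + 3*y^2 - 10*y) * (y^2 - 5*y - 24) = y^5 - 2*y^4 - 49*y^3 - 22*y^2 + 240*y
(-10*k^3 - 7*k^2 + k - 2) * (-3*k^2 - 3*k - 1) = 30*k^5 + 51*k^4 + 28*k^3 + 10*k^2 + 5*k + 2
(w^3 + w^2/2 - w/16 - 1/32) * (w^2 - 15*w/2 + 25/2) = w^5 - 7*w^4 + 139*w^3/16 + 107*w^2/16 - 35*w/64 - 25/64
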